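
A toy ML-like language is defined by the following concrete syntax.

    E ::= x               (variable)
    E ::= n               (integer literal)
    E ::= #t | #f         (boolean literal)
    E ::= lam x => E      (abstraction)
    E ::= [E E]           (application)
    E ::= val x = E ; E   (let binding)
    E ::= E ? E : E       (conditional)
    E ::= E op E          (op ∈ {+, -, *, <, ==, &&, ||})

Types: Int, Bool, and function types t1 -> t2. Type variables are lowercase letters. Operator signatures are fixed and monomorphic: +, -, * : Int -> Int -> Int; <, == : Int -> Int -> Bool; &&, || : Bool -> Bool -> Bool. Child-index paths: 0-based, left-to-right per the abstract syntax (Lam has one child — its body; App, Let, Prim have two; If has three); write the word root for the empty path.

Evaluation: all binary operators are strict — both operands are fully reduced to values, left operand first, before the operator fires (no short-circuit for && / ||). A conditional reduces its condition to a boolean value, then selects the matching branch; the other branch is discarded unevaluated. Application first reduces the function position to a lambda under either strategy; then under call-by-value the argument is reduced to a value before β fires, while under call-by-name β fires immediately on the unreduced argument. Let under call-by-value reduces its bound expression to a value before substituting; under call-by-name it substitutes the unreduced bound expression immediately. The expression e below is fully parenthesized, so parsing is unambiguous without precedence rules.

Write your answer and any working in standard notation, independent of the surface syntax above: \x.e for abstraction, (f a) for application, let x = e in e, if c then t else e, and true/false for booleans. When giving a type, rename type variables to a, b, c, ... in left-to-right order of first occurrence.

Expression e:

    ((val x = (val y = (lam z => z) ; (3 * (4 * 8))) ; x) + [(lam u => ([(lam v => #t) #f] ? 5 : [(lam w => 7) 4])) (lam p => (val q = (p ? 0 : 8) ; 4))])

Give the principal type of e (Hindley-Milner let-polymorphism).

Answer: Int

Trace:
z : a
\z._ : a -> a
let y : forall. a -> a
  unify Int ~ Int
  unify Int ~ Int
  unify Int ~ Int
  unify Int ~ Int
let x : Int
x : Int
  unify Int ~ Int
\v._ : c -> Bool
  unify c -> Bool ~ Bool -> d
  unify c ~ Bool
  unify Bool ~ d
_ _ : Bool
  unify Bool ~ Bool
\w._ : e -> Int
  unify e -> Int ~ Int -> f
  unify e ~ Int
  unify Int ~ f
_ _ : Int
  unify Int ~ Int
\u._ : b -> Int
p : g
  unify g ~ Bool
  unify Int ~ Int
let q : Int
\p._ : Bool -> Int
  unify b -> Int ~ (Bool -> Int) -> h
  unify b ~ Bool -> Int
  unify Int ~ h
_ _ : Int
  unify Int ~ Int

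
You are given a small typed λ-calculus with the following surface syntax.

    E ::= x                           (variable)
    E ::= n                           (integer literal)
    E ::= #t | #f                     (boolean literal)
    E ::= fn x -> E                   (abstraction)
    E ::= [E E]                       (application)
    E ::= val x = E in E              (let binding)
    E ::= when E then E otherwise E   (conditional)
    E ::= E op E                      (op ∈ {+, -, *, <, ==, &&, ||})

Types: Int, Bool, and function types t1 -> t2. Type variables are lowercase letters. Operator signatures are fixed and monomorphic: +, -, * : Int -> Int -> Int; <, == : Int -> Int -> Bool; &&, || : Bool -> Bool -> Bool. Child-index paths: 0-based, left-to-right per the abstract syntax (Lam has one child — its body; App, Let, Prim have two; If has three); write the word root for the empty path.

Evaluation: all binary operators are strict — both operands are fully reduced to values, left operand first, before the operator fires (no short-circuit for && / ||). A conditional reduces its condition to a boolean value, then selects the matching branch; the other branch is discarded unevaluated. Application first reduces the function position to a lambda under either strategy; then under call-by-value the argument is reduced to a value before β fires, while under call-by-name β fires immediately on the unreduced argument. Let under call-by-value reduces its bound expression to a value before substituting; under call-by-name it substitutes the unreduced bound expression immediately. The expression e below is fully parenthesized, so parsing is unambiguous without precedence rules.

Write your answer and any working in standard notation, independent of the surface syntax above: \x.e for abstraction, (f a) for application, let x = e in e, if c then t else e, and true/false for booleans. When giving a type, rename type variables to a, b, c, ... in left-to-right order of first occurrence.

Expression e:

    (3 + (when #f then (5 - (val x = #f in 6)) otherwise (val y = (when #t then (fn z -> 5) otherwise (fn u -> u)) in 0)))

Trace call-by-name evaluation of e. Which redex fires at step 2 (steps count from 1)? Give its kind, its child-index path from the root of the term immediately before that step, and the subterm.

Trace:
step 0: (3 + (if false then (5 - (let x = false in 6)) else (let y = (if true then (\z.5) else (\u.u)) in 0)))
step 1: [if@1] (3 + (let y = (if true then (\z.5) else (\u.u)) in 0))
step 2: [let@1] (3 + 0)

Answer: let at 1 : (let y = (if true then (\z.5) else (\u.u)) in 0)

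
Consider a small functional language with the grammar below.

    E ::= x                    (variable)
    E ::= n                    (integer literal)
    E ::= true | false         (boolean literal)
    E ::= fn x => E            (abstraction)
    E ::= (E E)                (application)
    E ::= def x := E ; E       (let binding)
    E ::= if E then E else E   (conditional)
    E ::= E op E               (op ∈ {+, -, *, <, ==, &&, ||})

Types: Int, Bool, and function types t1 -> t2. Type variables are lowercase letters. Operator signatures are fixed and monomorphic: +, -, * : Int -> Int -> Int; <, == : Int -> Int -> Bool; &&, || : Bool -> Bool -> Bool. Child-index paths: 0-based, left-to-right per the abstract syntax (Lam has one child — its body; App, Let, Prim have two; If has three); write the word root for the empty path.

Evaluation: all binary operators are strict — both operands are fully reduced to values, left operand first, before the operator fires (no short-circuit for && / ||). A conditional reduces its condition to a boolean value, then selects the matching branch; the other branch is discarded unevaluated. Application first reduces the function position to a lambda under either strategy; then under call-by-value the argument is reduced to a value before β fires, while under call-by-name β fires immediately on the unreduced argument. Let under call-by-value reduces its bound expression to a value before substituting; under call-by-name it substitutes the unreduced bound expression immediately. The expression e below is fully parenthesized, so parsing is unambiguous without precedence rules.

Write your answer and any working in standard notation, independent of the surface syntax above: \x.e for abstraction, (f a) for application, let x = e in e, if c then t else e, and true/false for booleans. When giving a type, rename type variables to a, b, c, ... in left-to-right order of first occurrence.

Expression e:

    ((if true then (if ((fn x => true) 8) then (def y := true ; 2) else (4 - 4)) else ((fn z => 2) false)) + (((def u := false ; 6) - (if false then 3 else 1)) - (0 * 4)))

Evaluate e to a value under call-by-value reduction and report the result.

Answer: 7

Derivation:
step 0: ((if true then (if ((\x.true) 8) then (let y = true in 2) else (4 - 4)) else ((\z.2) false)) + (((let u = false in 6) - (if false then 3 else 1)) - (0 * 4)))
step 1: [if@0] ((if ((\x.true) 8) then (let y = true in 2) else (4 - 4)) + (((let u = false in 6) - (if false then 3 else 1)) - (0 * 4)))
step 2: [beta@0.0] ((if true then (let y = true in 2) else (4 - 4)) + (((let u = false in 6) - (if false then 3 else 1)) - (0 * 4)))
step 3: [if@0] ((let y = true in 2) + (((let u = false in 6) - (if false then 3 else 1)) - (0 * 4)))
step 4: [let@0] (2 + (((let u = false in 6) - (if false then 3 else 1)) - (0 * 4)))
step 5: [let@1.0.0] (2 + ((6 - (if false then 3 else 1)) - (0 * 4)))
step 6: [if@1.0.1] (2 + ((6 - 1) - (0 * 4)))
step 7: [delta@1.0] (2 + (5 - (0 * 4)))
step 8: [delta@1.1] (2 + (5 - 0))
step 9: [delta@1] (2 + 5)
step 10: [delta@root] 7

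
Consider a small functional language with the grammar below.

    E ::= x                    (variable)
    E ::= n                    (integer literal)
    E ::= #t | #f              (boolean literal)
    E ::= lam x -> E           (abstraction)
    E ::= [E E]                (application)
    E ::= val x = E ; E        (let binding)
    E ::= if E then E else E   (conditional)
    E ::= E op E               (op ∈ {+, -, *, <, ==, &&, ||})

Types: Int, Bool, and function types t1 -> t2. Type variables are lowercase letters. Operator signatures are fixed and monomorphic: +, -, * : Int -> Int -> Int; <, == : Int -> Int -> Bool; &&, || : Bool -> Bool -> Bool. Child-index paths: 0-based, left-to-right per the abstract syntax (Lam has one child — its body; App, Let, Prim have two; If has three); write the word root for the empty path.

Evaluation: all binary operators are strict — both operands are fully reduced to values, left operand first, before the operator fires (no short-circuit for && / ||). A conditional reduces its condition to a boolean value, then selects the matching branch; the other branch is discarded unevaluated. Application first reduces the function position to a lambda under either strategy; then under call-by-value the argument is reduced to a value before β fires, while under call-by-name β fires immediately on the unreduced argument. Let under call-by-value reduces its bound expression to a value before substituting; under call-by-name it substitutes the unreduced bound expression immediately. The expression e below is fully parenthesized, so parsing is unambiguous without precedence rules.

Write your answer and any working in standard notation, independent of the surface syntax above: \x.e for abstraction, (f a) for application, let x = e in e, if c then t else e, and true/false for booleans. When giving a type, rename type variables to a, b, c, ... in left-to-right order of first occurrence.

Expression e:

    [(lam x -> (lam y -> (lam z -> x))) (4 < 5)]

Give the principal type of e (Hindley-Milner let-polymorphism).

Answer: a -> b -> Bool

Working:
x : a
\z._ : c -> a
\y._ : b -> c -> a
\x._ : a -> b -> c -> a
  unify Int ~ Int
  unify Int ~ Int
  unify a -> b -> c -> a ~ Bool -> d
  unify a ~ Bool
  unify b -> c -> Bool ~ d
_ _ : b -> c -> Bool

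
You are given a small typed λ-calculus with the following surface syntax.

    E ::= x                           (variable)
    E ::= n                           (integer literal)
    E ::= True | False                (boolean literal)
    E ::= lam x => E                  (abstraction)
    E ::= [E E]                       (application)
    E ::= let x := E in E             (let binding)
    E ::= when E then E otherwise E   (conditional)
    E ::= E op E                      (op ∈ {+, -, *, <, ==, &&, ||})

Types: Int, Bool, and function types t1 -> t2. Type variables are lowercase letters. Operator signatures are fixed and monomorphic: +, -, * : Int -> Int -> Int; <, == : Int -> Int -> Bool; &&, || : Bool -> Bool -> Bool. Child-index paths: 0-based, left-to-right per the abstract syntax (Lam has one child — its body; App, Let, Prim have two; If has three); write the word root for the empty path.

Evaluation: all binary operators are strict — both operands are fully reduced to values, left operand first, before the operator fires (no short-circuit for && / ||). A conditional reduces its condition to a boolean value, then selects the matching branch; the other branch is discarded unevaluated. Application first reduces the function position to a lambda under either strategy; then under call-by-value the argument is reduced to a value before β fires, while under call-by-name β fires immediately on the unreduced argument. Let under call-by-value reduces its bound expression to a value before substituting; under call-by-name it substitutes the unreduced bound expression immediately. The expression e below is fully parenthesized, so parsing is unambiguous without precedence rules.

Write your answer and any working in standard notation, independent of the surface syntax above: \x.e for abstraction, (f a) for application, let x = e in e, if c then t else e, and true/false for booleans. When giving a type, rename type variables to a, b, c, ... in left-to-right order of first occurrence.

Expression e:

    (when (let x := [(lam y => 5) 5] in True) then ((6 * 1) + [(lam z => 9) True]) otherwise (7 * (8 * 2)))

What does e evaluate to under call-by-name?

Answer: 15

Trace:
step 0: (if (let x = ((\y.5) 5) in true) then ((6 * 1) + ((\z.9) true)) else (7 * (8 * 2)))
step 1: [let@0] (if true then ((6 * 1) + ((\z.9) true)) else (7 * (8 * 2)))
step 2: [if@root] ((6 * 1) + ((\z.9) true))
step 3: [delta@0] (6 + ((\z.9) true))
step 4: [beta@1] (6 + 9)
step 5: [delta@root] 15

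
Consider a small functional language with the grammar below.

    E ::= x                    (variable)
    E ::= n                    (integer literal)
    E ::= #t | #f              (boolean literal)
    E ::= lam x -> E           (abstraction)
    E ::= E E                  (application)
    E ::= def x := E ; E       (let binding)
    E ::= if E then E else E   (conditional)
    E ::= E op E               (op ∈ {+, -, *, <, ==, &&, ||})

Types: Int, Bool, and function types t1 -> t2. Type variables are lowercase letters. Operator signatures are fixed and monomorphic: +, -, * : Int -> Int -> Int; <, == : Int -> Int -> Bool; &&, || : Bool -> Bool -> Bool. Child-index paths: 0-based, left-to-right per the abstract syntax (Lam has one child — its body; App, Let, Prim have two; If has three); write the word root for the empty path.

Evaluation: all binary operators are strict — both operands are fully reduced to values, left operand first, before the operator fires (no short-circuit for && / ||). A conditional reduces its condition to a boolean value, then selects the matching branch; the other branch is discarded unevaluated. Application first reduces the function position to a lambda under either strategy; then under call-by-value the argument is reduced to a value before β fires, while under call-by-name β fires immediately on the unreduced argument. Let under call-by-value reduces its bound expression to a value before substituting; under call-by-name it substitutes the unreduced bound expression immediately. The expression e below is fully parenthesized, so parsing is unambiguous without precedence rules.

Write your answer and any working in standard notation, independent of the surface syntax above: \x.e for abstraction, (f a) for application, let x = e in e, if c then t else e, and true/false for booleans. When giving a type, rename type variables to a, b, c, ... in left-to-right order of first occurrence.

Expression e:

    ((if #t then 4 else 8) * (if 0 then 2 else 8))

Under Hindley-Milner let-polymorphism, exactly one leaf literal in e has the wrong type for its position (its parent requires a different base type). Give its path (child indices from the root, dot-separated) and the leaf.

Answer: 1.0 : 0

Derivation:
  unify Bool ~ Bool
  unify Int ~ Int
  unify Int ~ Int
  unify Int ~ Bool
  FAIL: mismatch Int ~ Bool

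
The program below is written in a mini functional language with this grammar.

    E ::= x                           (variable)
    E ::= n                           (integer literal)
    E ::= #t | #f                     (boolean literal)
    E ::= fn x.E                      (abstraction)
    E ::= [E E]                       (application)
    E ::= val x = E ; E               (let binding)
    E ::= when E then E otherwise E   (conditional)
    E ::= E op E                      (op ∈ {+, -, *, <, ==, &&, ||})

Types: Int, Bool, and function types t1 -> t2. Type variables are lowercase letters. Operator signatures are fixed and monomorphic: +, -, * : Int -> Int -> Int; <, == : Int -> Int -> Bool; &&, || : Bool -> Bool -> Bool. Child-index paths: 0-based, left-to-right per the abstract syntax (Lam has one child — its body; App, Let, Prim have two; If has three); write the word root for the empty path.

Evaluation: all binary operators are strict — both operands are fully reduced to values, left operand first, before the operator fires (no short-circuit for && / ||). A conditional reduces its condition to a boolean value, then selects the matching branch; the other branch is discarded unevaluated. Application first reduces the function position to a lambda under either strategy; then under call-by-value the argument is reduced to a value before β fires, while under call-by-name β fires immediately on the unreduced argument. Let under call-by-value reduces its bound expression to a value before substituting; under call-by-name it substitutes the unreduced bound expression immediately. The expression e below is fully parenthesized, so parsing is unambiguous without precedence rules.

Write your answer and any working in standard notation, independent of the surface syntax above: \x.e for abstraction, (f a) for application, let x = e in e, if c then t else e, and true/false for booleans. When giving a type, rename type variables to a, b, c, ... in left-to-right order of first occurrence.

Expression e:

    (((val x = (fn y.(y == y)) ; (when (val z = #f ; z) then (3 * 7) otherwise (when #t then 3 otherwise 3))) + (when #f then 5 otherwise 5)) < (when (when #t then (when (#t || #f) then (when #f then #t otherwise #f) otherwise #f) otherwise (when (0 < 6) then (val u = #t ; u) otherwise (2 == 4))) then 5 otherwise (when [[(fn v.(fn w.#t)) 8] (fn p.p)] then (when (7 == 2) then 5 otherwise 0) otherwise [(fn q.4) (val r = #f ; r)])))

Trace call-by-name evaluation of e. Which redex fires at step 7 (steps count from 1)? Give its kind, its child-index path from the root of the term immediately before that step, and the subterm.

Answer: if at 1.0 : (if true then (if (true || false) then (if false then true else false) else false) else (if (0 < 6) then (let u = true in u) else (2 == 4)))

Trace:
step 0: (((let x = (\y.(y == y)) in (if (let z = false in z) then (3 * 7) else (if true then 3 else 3))) + (if false then 5 else 5)) < (if (if true then (if (true || false) then (if false then true else false) else false) else (if (0 < 6) then (let u = true in u) else (2 == 4))) then 5 else (if (((\v.(\w.true)) 8) (\p.p)) then (if (7 == 2) then 5 else 0) else ((\q.4) (let r = false in r)))))
step 1: [let@0.0] (((if (let z = false in z) then (3 * 7) else (if true then 3 else 3)) + (if false then 5 else 5)) < (if (if true then (if (true || false) then (if false then true else false) else false) else (if (0 < 6) then (let u = true in u) else (2 == 4))) then 5 else (if (((\v.(\w.true)) 8) (\p.p)) then (if (7 == 2) then 5 else 0) else ((\q.4) (let r = false in r)))))
step 2: [let@0.0.0] (((if false then (3 * 7) else (if true then 3 else 3)) + (if false then 5 else 5)) < (if (if true then (if (true || false) then (if false then true else false) else false) else (if (0 < 6) then (let u = true in u) else (2 == 4))) then 5 else (if (((\v.(\w.true)) 8) (\p.p)) then (if (7 == 2) then 5 else 0) else ((\q.4) (let r = false in r)))))
step 3: [if@0.0] (((if true then 3 else 3) + (if false then 5 else 5)) < (if (if true then (if (true || false) then (if false then true else false) else false) else (if (0 < 6) then (let u = true in u) else (2 == 4))) then 5 else (if (((\v.(\w.true)) 8) (\p.p)) then (if (7 == 2) then 5 else 0) else ((\q.4) (let r = false in r)))))
step 4: [if@0.0] ((3 + (if false then 5 else 5)) < (if (if true then (if (true || false) then (if false then true else false) else false) else (if (0 < 6) then (let u = true in u) else (2 == 4))) then 5 else (if (((\v.(\w.true)) 8) (\p.p)) then (if (7 == 2) then 5 else 0) else ((\q.4) (let r = false in r)))))
step 5: [if@0.1] ((3 + 5) < (if (if true then (if (true || false) then (if false then true else false) else false) else (if (0 < 6) then (let u = true in u) else (2 == 4))) then 5 else (if (((\v.(\w.true)) 8) (\p.p)) then (if (7 == 2) then 5 else 0) else ((\q.4) (let r = false in r)))))
step 6: [delta@0] (8 < (if (if true then (if (true || false) then (if false then true else false) else false) else (if (0 < 6) then (let u = true in u) else (2 == 4))) then 5 else (if (((\v.(\w.true)) 8) (\p.p)) then (if (7 == 2) then 5 else 0) else ((\q.4) (let r = false in r)))))
step 7: [if@1.0] (8 < (if (if (true || false) then (if false then true else false) else false) then 5 else (if (((\v.(\w.true)) 8) (\p.p)) then (if (7 == 2) then 5 else 0) else ((\q.4) (let r = false in r)))))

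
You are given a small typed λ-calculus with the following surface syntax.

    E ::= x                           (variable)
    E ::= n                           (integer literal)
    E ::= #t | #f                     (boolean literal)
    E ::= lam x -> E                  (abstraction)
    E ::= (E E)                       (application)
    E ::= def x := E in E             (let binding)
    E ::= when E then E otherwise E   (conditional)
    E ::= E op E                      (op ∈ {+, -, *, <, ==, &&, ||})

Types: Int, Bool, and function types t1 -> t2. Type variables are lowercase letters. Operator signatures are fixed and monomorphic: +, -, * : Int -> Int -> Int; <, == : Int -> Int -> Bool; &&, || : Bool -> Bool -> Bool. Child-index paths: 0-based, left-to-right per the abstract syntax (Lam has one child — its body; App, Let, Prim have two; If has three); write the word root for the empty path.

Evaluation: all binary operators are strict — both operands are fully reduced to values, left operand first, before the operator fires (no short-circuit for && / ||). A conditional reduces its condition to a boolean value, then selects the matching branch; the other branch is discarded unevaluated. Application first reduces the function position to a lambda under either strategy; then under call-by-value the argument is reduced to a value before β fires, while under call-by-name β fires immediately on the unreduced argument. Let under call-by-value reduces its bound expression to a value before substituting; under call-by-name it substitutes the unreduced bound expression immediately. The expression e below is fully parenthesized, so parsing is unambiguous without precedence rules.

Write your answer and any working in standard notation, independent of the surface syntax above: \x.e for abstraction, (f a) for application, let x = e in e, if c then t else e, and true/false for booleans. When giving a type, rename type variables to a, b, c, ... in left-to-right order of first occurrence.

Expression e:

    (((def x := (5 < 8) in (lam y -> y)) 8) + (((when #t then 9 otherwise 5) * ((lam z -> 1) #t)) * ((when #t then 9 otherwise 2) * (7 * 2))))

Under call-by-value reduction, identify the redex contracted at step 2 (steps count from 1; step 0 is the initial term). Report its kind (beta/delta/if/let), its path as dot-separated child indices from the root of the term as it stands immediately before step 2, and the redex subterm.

Answer: let at 0.0 : (let x = true in (\y.y))

Working:
step 0: (((let x = (5 < 8) in (\y.y)) 8) + (((if true then 9 else 5) * ((\z.1) true)) * ((if true then 9 else 2) * (7 * 2))))
step 1: [delta@0.0.0] (((let x = true in (\y.y)) 8) + (((if true then 9 else 5) * ((\z.1) true)) * ((if true then 9 else 2) * (7 * 2))))
step 2: [let@0.0] (((\y.y) 8) + (((if true then 9 else 5) * ((\z.1) true)) * ((if true then 9 else 2) * (7 * 2))))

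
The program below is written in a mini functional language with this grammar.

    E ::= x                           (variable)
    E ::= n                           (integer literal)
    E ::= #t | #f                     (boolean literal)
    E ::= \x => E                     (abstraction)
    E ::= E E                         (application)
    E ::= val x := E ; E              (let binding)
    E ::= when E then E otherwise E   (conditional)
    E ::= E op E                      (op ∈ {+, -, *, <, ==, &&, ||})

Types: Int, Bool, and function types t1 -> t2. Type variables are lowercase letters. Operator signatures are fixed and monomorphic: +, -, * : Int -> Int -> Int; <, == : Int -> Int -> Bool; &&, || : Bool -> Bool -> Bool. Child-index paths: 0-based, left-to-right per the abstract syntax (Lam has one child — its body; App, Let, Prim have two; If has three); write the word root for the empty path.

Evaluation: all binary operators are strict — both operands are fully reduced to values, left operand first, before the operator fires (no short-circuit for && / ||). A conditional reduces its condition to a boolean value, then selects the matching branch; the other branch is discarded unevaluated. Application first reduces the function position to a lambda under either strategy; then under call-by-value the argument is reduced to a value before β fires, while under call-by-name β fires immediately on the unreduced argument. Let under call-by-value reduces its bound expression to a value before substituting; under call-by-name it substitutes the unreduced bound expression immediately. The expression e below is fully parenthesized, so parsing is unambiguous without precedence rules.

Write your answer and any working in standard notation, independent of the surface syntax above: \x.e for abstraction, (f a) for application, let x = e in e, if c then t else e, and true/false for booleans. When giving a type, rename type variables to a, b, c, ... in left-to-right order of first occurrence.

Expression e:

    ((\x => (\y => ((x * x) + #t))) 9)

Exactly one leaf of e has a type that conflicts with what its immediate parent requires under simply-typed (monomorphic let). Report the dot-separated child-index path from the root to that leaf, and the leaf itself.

Derivation:
x : a
  unify a ~ Int
x : Int
  unify Int ~ Int
  unify Int ~ Int
  unify Bool ~ Int
  FAIL: mismatch Bool ~ Int

Answer: 0.0.0.1 : true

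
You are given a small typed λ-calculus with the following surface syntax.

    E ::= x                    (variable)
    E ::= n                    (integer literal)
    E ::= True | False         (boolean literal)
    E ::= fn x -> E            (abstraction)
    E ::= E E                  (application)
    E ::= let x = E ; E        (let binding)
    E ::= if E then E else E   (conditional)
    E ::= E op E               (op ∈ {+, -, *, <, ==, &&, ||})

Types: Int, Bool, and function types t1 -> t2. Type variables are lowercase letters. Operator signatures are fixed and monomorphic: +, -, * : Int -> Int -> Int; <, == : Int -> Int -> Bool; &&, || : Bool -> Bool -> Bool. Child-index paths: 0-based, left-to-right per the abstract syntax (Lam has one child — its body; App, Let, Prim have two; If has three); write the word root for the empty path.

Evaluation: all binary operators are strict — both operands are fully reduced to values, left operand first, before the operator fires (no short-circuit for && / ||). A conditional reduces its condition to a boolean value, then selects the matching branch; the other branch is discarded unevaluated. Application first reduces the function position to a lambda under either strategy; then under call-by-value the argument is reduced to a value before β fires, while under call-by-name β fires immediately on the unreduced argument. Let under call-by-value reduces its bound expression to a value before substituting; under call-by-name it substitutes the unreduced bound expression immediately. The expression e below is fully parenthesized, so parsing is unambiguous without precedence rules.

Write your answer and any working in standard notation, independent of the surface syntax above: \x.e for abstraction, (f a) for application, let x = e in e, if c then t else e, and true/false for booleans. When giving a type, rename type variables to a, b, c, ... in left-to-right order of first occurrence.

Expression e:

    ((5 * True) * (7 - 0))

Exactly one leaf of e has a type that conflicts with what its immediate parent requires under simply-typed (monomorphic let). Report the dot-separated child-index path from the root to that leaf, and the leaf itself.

Answer: 0.1 : true

Derivation:
  unify Int ~ Int
  unify Bool ~ Int
  FAIL: mismatch Bool ~ Int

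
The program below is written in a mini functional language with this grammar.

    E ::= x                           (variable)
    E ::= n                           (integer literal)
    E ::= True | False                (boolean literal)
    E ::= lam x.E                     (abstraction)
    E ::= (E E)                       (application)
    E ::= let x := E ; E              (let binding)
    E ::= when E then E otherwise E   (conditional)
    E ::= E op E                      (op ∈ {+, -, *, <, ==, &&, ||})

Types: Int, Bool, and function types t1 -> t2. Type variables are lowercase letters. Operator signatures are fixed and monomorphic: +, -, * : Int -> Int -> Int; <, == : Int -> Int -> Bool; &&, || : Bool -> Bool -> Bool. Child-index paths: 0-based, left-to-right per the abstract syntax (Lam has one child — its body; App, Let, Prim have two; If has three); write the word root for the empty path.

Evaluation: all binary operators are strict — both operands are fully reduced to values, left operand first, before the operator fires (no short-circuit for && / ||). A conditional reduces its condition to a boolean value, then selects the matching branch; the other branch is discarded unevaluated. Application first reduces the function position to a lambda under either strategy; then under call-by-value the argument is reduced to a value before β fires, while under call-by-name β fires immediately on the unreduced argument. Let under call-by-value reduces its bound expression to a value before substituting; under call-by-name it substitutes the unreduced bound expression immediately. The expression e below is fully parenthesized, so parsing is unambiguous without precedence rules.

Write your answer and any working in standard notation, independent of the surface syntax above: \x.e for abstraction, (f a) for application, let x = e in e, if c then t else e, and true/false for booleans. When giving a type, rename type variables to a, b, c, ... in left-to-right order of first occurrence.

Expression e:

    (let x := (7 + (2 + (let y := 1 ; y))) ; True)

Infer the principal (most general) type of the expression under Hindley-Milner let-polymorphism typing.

Trace:
  unify Int ~ Int
  unify Int ~ Int
let y : Int
y : Int
  unify Int ~ Int
  unify Int ~ Int
let x : Int

Answer: Bool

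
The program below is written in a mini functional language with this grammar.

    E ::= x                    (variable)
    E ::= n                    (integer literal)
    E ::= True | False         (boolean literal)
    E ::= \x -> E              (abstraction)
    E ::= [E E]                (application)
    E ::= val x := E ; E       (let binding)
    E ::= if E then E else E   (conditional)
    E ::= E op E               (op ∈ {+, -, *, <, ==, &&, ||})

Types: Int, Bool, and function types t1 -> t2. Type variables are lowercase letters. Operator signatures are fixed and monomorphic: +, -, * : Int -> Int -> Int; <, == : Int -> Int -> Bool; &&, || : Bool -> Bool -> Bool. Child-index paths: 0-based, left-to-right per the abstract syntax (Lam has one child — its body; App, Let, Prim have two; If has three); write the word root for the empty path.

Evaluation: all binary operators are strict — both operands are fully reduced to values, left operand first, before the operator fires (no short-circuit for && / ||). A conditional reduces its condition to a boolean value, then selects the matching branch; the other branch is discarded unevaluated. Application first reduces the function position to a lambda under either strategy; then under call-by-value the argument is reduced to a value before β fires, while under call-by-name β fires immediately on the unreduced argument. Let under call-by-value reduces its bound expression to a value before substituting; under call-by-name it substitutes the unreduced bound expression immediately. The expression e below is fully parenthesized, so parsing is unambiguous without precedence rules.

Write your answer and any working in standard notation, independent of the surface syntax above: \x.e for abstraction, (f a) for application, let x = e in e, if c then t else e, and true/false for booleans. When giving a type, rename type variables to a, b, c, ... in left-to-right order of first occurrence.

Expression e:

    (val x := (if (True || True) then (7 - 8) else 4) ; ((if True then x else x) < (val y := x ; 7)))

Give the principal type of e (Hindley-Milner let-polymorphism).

Answer: Bool

Derivation:
  unify Bool ~ Bool
  unify Bool ~ Bool
  unify Bool ~ Bool
  unify Int ~ Int
  unify Int ~ Int
  unify Int ~ Int
let x : Int
  unify Bool ~ Bool
x : Int
x : Int
  unify Int ~ Int
  unify Int ~ Int
x : Int
let y : Int
  unify Int ~ Int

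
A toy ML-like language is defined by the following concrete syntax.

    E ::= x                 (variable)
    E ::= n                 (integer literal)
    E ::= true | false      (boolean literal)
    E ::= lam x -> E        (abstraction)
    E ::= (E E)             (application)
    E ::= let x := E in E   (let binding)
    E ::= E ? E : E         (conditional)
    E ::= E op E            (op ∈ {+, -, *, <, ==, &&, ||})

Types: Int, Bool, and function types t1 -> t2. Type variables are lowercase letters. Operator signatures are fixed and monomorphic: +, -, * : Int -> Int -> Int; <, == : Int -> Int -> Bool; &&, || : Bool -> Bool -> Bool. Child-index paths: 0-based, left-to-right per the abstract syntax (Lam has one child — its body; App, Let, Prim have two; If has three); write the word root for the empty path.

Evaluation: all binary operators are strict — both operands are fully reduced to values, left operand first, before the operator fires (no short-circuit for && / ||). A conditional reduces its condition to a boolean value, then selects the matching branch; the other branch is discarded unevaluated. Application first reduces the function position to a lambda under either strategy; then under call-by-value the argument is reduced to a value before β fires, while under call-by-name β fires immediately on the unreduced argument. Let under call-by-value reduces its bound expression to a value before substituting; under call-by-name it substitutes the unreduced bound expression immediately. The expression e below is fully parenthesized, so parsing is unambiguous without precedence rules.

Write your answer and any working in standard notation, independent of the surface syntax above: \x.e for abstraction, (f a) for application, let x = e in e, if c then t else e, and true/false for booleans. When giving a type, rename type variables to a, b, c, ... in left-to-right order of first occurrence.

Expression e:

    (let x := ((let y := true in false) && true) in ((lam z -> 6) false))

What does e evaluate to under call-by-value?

Derivation:
step 0: (let x = ((let y = true in false) && true) in ((\z.6) false))
step 1: [let@0.0] (let x = (false && true) in ((\z.6) false))
step 2: [delta@0] (let x = false in ((\z.6) false))
step 3: [let@root] ((\z.6) false)
step 4: [beta@root] 6

Answer: 6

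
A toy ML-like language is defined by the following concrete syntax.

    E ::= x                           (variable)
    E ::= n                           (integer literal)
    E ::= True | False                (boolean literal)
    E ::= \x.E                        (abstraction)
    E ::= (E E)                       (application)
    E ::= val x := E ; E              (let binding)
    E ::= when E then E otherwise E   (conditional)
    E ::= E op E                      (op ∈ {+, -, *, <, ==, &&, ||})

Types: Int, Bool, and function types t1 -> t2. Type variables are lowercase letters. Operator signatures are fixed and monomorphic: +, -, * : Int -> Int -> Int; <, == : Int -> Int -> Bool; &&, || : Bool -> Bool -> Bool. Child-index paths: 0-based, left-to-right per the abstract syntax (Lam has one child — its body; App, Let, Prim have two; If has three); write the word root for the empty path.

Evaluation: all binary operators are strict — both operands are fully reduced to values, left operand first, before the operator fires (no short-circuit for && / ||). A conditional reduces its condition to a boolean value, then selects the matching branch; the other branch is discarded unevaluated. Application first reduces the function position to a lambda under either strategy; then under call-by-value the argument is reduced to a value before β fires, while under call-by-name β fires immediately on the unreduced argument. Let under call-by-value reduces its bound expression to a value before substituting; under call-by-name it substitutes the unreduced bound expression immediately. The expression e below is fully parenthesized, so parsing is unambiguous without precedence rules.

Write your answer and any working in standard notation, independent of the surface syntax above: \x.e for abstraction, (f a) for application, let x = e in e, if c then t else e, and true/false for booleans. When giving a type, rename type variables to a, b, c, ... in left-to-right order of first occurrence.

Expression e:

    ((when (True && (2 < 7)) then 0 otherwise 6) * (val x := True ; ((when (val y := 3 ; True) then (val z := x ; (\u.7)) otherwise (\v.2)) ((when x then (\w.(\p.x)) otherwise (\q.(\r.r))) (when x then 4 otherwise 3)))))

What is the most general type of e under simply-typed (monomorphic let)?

Answer: Int

Derivation:
  unify Bool ~ Bool
  unify Int ~ Int
  unify Int ~ Int
  unify Bool ~ Bool
  unify Bool ~ Bool
  unify Int ~ Int
  unify Int ~ Int
let x : Bool
let y : Int
  unify Bool ~ Bool
x : Bool
let z : Bool
\u._ : a -> Int
\v._ : b -> Int
  unify a -> Int ~ b -> Int
  unify a ~ b
  unify Int ~ Int
x : Bool
  unify Bool ~ Bool
x : Bool
\p._ : d -> Bool
\w._ : c -> d -> Bool
r : f
\r._ : f -> f
\q._ : e -> f -> f
  unify c -> d -> Bool ~ e -> f -> f
  unify c ~ e
  unify d -> Bool ~ f -> f
  unify d ~ f
  unify Bool ~ f
x : Bool
  unify Bool ~ Bool
  unify Int ~ Int
  unify e -> Bool -> Bool ~ Int -> g
  unify e ~ Int
  unify Bool -> Bool ~ g
_ _ : Bool -> Bool
  unify b -> Int ~ (Bool -> Bool) -> h
  unify b ~ Bool -> Bool
  unify Int ~ h
_ _ : Int
  unify Int ~ Int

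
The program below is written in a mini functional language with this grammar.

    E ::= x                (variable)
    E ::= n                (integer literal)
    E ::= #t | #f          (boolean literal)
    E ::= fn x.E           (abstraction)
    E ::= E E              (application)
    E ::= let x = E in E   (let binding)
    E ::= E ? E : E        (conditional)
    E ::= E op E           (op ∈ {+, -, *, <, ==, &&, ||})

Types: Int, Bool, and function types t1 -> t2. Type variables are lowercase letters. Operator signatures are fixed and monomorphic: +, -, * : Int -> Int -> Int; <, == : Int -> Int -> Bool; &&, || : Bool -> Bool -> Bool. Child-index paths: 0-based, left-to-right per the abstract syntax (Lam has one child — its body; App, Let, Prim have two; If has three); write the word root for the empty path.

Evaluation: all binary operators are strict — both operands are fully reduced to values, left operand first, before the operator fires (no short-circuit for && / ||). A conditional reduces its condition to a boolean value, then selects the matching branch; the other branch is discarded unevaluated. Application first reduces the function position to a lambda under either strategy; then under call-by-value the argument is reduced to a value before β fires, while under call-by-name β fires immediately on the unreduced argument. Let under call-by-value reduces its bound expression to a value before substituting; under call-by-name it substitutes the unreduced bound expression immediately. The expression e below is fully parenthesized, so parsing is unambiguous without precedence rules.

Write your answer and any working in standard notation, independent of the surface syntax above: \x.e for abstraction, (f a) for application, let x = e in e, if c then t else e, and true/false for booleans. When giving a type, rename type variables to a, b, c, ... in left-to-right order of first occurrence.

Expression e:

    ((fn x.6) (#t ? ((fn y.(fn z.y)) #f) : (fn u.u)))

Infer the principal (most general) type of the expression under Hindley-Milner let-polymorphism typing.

Answer: Int

Trace:
\x._ : a -> Int
  unify Bool ~ Bool
y : b
\z._ : c -> b
\y._ : b -> c -> b
  unify b -> c -> b ~ Bool -> d
  unify b ~ Bool
  unify c -> Bool ~ d
_ _ : c -> Bool
u : e
\u._ : e -> e
  unify c -> Bool ~ e -> e
  unify c ~ e
  unify Bool ~ e
  unify a -> Int ~ (Bool -> Bool) -> f
  unify a ~ Bool -> Bool
  unify Int ~ f
_ _ : Int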